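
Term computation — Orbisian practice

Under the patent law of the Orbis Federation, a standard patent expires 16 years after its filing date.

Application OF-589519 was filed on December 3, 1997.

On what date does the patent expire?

2013-12-03

Filing date + 16 years → 3 December 2013.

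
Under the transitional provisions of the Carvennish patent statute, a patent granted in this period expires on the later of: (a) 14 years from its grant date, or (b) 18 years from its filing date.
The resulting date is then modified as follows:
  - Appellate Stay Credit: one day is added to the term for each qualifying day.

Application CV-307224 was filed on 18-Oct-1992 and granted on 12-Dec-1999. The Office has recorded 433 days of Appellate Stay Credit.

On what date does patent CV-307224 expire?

2015-02-18

(a) grant + 14 years → 12 December 2013.
(b) filing + 18 years → 18 October 2010.
Later of the two: 12 December 2013.
Appellate Stay Credit: +433 days → 18 February 2015.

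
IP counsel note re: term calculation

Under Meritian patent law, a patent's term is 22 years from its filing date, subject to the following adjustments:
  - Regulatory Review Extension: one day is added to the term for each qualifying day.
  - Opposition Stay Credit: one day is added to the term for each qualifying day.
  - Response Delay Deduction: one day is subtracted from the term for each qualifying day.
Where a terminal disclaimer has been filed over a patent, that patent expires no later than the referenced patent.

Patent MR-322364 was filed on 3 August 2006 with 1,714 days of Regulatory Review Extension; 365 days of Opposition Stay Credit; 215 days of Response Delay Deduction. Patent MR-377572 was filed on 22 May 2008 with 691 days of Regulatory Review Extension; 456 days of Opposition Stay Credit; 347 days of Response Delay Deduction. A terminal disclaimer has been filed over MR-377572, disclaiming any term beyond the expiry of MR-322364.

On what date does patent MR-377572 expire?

July 30, 2032

Natural term of MR-377572:
  Base: filing + 22 years → 22 May 2030.
  Regulatory Review Extension: +691 days → 12 April 2032.
  Opposition Stay Credit: +456 days → 12 July 2033.
  Response Delay Deduction: −347 days → 30 July 2032.
Expiry of referenced patent MR-322364:
  Base: filing + 22 years → 3 August 2028.
  Regulatory Review Extension: +1714 days → 13 April 2033.
  Opposition Stay Credit: +365 days → 13 April 2034.
  Response Delay Deduction: −215 days → 10 September 2033.
Terminal disclaimer: MR-377572 expires on the earlier of 30 July 2032 and 10 September 2033.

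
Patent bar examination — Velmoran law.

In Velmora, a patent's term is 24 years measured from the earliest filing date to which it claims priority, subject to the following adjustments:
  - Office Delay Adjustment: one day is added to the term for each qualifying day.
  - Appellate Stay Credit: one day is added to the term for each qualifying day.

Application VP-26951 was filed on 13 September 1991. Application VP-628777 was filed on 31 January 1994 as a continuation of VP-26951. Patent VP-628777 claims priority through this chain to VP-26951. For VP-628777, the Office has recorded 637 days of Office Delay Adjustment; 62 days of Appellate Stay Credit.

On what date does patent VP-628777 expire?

Earliest priority filing: 13 September 1991.
Base term: 13 September 1991 + 24 years → 13 September 2015.
Office Delay Adjustment: +637 days → 11 June 2017.
Appellate Stay Credit: +62 days → 12 August 2017.

2017-08-12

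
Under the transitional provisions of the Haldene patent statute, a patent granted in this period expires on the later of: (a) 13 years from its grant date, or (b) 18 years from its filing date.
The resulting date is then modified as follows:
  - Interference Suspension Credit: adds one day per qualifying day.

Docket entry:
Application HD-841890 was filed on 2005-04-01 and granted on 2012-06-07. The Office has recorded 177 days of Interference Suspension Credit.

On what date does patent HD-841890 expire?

December 1, 2025

(a) grant + 13 years → 7 June 2025.
(b) filing + 18 years → 1 April 2023.
Later of the two: 7 June 2025.
Interference Suspension Credit: +177 days → 1 December 2025.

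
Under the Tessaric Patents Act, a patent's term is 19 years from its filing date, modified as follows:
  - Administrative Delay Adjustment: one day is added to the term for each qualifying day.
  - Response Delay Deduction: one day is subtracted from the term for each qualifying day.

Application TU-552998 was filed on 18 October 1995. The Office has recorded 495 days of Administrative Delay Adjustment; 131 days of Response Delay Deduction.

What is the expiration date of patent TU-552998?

October 17, 2015

Base term: filing date + 19 years → 18 October 2014.
Administrative Delay Adjustment: +495 days → 25 February 2016.
Response Delay Deduction: −131 days → 17 October 2015.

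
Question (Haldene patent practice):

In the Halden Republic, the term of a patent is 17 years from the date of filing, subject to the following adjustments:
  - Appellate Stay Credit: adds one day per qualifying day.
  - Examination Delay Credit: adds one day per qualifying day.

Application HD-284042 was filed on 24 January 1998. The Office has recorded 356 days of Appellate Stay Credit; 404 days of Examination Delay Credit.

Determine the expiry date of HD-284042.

Base term: filing date + 17 years → 24 January 2015.
Appellate Stay Credit: +356 days → 15 January 2016.
Examination Delay Credit: +404 days → 22 February 2017.

February 22, 2017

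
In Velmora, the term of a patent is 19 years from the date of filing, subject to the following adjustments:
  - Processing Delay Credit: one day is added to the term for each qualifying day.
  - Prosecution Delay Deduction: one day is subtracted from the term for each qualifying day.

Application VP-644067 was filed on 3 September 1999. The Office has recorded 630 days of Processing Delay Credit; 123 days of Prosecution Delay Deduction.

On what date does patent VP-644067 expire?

January 23, 2020

Base term: filing date + 19 years → 3 September 2018.
Processing Delay Credit: +630 days → 25 May 2020.
Prosecution Delay Deduction: −123 days → 23 January 2020.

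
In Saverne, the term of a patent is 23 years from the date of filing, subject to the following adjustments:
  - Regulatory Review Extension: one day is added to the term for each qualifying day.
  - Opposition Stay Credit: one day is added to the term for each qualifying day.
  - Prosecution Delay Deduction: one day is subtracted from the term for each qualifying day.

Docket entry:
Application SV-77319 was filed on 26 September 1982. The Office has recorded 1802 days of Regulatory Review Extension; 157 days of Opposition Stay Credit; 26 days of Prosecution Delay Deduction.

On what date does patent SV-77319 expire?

2011-01-11

Base term: filing date + 23 years → 26 September 2005.
Regulatory Review Extension: +1802 days → 2 September 2010.
Opposition Stay Credit: +157 days → 6 February 2011.
Prosecution Delay Deduction: −26 days → 11 January 2011.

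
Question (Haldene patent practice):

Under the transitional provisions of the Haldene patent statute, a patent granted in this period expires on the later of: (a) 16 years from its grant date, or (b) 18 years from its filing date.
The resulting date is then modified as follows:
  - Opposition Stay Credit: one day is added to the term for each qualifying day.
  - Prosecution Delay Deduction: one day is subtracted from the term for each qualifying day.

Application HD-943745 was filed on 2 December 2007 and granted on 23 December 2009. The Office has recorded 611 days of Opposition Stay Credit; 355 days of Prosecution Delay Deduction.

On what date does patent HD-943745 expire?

2026-09-05

(a) grant + 16 years → 23 December 2025.
(b) filing + 18 years → 2 December 2025.
Later of the two: 23 December 2025.
Opposition Stay Credit: +611 days → 26 August 2027.
Prosecution Delay Deduction: −355 days → 5 September 2026.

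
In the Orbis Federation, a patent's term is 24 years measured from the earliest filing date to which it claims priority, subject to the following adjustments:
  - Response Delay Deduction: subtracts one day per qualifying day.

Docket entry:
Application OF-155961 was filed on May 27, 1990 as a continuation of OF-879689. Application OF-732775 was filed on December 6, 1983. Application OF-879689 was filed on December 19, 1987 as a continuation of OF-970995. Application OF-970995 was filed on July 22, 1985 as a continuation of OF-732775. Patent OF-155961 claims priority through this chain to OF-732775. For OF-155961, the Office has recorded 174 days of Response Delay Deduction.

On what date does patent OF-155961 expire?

2007-06-15

Earliest priority filing: 6 December 1983.
Base term: 6 December 1983 + 24 years → 6 December 2007.
Response Delay Deduction: −174 days → 15 June 2007.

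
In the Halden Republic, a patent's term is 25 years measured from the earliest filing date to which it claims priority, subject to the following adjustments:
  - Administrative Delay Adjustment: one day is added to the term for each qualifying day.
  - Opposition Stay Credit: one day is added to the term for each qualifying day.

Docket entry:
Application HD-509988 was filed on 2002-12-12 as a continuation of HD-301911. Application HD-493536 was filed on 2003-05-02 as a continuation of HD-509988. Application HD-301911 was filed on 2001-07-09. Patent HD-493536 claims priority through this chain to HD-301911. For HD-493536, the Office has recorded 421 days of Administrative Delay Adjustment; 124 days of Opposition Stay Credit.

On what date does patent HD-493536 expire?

January 5, 2028

Earliest priority filing: 9 July 2001.
Base term: 9 July 2001 + 25 years → 9 July 2026.
Administrative Delay Adjustment: +421 days → 3 September 2027.
Opposition Stay Credit: +124 days → 5 January 2028.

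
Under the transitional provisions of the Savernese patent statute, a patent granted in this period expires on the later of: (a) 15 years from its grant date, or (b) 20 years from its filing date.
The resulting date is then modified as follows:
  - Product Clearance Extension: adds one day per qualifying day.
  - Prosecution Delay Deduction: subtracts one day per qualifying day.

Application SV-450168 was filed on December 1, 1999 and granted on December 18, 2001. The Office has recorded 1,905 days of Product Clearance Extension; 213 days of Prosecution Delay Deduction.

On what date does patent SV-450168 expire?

July 19, 2024

(a) grant + 15 years → 18 December 2016.
(b) filing + 20 years → 1 December 2019.
Later of the two: 1 December 2019.
Product Clearance Extension: +1905 days → 17 February 2025.
Prosecution Delay Deduction: −213 days → 19 July 2024.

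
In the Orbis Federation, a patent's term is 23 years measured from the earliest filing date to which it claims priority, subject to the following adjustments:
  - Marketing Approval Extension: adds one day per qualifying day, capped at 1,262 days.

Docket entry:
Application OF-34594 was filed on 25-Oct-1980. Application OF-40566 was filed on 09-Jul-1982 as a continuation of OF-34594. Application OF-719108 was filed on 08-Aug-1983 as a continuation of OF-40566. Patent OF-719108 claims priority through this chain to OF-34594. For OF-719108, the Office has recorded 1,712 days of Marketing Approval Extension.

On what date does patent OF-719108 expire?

Earliest priority filing: 25 October 1980.
Base term: 25 October 1980 + 23 years → 25 October 2003.
Marketing Approval Extension: 1712 days claimed exceeds the 1262-day cap, so +1262 days → 9 April 2007.

April 9, 2007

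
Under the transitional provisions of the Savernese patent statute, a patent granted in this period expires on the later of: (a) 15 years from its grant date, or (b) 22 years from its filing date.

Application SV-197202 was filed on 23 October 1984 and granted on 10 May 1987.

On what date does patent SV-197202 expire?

October 23, 2006

(a) grant + 15 years → 10 May 2002.
(b) filing + 22 years → 23 October 2006.
Later of the two: 23 October 2006.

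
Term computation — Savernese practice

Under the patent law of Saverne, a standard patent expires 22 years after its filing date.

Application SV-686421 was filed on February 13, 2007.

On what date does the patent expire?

Filing date + 22 years → 13 February 2029.

2029-02-13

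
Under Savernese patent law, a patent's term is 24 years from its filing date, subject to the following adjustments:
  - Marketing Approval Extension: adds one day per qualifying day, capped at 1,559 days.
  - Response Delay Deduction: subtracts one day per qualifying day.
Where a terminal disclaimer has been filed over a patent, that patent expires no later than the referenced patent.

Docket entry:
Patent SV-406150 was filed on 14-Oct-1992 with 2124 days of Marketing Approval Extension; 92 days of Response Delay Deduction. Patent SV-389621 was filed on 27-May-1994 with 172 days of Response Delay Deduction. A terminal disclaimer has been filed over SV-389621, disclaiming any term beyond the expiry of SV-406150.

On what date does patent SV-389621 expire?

2017-12-06

Natural term of SV-389621:
  Base: filing + 24 years → 27 May 2018.
  Response Delay Deduction: −172 days → 6 December 2017.
Expiry of referenced patent SV-406150:
  Base: filing + 24 years → 14 October 2016.
  Marketing Approval Extension: 2124 days claimed exceeds the 1559-day cap, so +1559 days → 20 January 2021.
  Response Delay Deduction: −92 days → 20 October 2020.
Terminal disclaimer: SV-389621 expires on the earlier of 6 December 2017 and 20 October 2020.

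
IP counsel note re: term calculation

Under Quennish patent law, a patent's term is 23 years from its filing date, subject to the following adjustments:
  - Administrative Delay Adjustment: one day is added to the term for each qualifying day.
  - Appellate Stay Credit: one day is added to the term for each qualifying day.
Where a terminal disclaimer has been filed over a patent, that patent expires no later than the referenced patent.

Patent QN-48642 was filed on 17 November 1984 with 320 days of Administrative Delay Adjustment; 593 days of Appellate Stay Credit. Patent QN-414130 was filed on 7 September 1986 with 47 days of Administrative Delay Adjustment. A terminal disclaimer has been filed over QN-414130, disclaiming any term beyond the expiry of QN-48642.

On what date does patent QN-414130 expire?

October 24, 2009

Natural term of QN-414130:
  Base: filing + 23 years → 7 September 2009.
  Administrative Delay Adjustment: +47 days → 24 October 2009.
Expiry of referenced patent QN-48642:
  Base: filing + 23 years → 17 November 2007.
  Administrative Delay Adjustment: +320 days → 2 October 2008.
  Appellate Stay Credit: +593 days → 18 May 2010.
Terminal disclaimer: QN-414130 expires on the earlier of 24 October 2009 and 18 May 2010.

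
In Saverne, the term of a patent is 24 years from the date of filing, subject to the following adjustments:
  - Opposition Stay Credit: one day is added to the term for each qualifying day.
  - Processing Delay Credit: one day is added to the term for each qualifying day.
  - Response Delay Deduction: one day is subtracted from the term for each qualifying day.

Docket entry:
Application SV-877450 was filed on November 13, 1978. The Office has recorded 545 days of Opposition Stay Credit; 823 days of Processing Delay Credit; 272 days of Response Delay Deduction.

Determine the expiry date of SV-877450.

Base term: filing date + 24 years → 13 November 2002.
Opposition Stay Credit: +545 days → 11 May 2004.
Processing Delay Credit: +823 days → 12 August 2006.
Response Delay Deduction: −272 days → 13 November 2005.

2005-11-13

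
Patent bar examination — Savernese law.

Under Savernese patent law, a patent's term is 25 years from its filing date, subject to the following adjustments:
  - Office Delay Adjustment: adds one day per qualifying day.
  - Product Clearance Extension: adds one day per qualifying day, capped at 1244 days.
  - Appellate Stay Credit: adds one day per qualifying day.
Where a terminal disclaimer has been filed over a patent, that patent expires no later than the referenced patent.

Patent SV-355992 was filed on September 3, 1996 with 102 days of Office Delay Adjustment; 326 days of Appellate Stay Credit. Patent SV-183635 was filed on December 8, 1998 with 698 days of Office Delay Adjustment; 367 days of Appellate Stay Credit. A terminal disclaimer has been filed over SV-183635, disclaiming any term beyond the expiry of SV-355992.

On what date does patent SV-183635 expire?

Natural term of SV-183635:
  Base: filing + 25 years → 8 December 2023.
  Office Delay Adjustment: +698 days → 5 November 2025.
  Appellate Stay Credit: +367 days → 7 November 2026.
Expiry of referenced patent SV-355992:
  Base: filing + 25 years → 3 September 2021.
  Office Delay Adjustment: +102 days → 14 December 2021.
  Appellate Stay Credit: +326 days → 5 November 2022.
Terminal disclaimer: SV-183635 expires on the earlier of 7 November 2026 and 5 November 2022.

2022-11-05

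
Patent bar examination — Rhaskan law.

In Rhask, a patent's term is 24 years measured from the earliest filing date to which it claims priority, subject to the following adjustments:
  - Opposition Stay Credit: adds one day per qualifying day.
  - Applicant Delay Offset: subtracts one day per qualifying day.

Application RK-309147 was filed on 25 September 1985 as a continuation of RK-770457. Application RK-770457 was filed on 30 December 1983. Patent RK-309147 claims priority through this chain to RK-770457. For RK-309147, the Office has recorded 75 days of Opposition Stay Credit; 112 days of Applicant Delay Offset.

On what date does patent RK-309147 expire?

Earliest priority filing: 30 December 1983.
Base term: 30 December 1983 + 24 years → 30 December 2007.
Opposition Stay Credit: +75 days → 14 March 2008.
Applicant Delay Offset: −112 days → 23 November 2007.

2007-11-23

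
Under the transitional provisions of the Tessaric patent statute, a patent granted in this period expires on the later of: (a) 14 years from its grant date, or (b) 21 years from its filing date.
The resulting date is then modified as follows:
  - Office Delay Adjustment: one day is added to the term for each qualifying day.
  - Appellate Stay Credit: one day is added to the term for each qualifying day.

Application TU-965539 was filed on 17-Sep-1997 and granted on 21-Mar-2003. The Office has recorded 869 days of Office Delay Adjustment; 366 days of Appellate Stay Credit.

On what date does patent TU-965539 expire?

(a) grant + 14 years → 21 March 2017.
(b) filing + 21 years → 17 September 2018.
Later of the two: 17 September 2018.
Office Delay Adjustment: +869 days → 2 February 2021.
Appellate Stay Credit: +366 days → 3 February 2022.

2022-02-03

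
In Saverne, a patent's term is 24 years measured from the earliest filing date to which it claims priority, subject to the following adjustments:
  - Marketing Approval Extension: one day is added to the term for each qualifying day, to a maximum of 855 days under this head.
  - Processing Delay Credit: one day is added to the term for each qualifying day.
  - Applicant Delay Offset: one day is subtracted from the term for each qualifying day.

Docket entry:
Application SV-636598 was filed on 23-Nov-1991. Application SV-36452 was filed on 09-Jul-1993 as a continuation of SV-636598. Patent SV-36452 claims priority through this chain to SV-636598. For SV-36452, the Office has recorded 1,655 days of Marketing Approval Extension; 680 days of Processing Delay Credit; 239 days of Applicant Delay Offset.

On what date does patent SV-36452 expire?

June 11, 2019

Earliest priority filing: 23 November 1991.
Base term: 23 November 1991 + 24 years → 23 November 2015.
Marketing Approval Extension: 1655 days claimed exceeds the 855-day cap, so +855 days → 27 March 2018.
Processing Delay Credit: +680 days → 5 February 2020.
Applicant Delay Offset: −239 days → 11 June 2019.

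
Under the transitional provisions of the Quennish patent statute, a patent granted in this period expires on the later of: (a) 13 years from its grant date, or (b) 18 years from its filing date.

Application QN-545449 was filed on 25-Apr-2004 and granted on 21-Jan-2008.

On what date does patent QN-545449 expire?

2022-04-25

(a) grant + 13 years → 21 January 2021.
(b) filing + 18 years → 25 April 2022.
Later of the two: 25 April 2022.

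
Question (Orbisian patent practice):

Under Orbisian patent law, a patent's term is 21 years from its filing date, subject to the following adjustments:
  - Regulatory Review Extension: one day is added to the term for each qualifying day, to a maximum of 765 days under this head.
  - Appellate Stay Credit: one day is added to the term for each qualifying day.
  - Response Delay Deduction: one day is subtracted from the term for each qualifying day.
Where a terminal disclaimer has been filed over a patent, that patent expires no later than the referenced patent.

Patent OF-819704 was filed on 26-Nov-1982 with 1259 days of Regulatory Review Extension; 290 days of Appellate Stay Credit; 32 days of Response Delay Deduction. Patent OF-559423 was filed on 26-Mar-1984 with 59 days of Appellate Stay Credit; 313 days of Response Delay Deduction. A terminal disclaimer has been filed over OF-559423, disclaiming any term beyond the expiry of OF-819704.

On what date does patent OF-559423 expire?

July 15, 2004

Natural term of OF-559423:
  Base: filing + 21 years → 26 March 2005.
  Appellate Stay Credit: +59 days → 24 May 2005.
  Response Delay Deduction: −313 days → 15 July 2004.
Expiry of referenced patent OF-819704:
  Base: filing + 21 years → 26 November 2003.
  Regulatory Review Extension: 1259 days claimed exceeds the 765-day cap, so +765 days → 30 December 2005.
  Appellate Stay Credit: +290 days → 16 October 2006.
  Response Delay Deduction: −32 days → 14 September 2006.
Terminal disclaimer: OF-559423 expires on the earlier of 15 July 2004 and 14 September 2006.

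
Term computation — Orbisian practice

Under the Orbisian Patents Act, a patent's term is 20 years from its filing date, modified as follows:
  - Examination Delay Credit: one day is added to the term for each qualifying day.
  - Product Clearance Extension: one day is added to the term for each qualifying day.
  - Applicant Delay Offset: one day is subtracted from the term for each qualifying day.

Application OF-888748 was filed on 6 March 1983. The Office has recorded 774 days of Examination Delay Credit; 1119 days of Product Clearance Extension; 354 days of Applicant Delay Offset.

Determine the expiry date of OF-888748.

Base term: filing date + 20 years → 6 March 2003.
Examination Delay Credit: +774 days → 18 April 2005.
Product Clearance Extension: +1119 days → 11 May 2008.
Applicant Delay Offset: −354 days → 23 May 2007.

May 23, 2007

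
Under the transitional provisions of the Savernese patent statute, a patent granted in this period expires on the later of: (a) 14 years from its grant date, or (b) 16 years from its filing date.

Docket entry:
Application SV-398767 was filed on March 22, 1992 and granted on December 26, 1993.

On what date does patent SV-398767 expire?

(a) grant + 14 years → 26 December 2007.
(b) filing + 16 years → 22 March 2008.
Later of the two: 22 March 2008.

March 22, 2008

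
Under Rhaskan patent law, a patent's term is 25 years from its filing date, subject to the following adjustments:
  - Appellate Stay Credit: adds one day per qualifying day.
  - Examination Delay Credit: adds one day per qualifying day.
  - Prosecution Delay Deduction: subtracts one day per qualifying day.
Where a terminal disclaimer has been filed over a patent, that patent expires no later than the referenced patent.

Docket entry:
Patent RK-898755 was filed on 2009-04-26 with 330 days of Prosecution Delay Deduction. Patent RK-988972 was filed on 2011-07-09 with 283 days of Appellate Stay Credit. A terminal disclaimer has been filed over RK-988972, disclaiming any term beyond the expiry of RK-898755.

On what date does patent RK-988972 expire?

2033-05-31

Natural term of RK-988972:
  Base: filing + 25 years → 9 July 2036.
  Appellate Stay Credit: +283 days → 18 April 2037.
Expiry of referenced patent RK-898755:
  Base: filing + 25 years → 26 April 2034.
  Prosecution Delay Deduction: −330 days → 31 May 2033.
Terminal disclaimer: RK-988972 expires on the earlier of 18 April 2037 and 31 May 2033.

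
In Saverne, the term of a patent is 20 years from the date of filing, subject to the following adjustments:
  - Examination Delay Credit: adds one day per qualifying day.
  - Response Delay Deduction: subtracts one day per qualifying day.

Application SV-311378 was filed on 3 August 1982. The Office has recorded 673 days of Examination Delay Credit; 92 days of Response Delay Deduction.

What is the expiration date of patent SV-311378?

Base term: filing date + 20 years → 3 August 2002.
Examination Delay Credit: +673 days → 6 June 2004.
Response Delay Deduction: −92 days → 6 March 2004.

March 6, 2004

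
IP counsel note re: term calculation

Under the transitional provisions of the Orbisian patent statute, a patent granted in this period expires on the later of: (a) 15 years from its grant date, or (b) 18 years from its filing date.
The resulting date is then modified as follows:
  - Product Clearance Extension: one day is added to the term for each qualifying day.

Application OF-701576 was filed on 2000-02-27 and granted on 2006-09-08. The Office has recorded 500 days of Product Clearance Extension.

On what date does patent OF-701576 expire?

January 21, 2023

(a) grant + 15 years → 8 September 2021.
(b) filing + 18 years → 27 February 2018.
Later of the two: 8 September 2021.
Product Clearance Extension: +500 days → 21 January 2023.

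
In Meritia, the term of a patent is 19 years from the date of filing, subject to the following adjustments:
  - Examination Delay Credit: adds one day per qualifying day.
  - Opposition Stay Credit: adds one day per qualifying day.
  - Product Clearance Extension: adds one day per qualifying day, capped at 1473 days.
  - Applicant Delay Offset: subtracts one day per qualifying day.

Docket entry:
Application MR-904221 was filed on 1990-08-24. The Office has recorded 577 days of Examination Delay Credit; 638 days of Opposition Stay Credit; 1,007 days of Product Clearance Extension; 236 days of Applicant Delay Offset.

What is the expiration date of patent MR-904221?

January 31, 2015

Base term: filing date + 19 years → 24 August 2009.
Examination Delay Credit: +577 days → 24 March 2011.
Opposition Stay Credit: +638 days → 21 December 2012.
Product Clearance Extension: 1007 days (within the 1473-day cap) → +1007 days → 24 September 2015.
Applicant Delay Offset: −236 days → 31 January 2015.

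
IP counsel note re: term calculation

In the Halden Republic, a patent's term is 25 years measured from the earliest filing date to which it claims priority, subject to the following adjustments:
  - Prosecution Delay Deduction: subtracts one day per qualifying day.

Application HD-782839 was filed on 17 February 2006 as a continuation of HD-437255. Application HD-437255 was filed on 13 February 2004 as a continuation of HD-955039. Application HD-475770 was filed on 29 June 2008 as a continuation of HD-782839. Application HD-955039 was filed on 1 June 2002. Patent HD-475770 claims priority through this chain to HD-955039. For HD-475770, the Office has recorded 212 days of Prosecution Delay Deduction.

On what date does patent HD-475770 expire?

November 1, 2026

Earliest priority filing: 1 June 2002.
Base term: 1 June 2002 + 25 years → 1 June 2027.
Prosecution Delay Deduction: −212 days → 1 November 2026.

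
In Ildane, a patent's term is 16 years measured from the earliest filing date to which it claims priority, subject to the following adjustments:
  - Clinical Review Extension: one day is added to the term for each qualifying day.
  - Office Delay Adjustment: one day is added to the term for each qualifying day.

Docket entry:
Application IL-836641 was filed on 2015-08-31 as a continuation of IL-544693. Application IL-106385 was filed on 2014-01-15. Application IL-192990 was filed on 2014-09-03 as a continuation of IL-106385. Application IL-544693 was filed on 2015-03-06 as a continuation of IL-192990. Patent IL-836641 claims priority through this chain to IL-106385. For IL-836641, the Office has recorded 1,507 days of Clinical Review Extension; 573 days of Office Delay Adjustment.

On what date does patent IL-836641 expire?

Earliest priority filing: 15 January 2014.
Base term: 15 January 2014 + 16 years → 15 January 2030.
Clinical Review Extension: +1507 days → 2 March 2034.
Office Delay Adjustment: +573 days → 26 September 2035.

2035-09-26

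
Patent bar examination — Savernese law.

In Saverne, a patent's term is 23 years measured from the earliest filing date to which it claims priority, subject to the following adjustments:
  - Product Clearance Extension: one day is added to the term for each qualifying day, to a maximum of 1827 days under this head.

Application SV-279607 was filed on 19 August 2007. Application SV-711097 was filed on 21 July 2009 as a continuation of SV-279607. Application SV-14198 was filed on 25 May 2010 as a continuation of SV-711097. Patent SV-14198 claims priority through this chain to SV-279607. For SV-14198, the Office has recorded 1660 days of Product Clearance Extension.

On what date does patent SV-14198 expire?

2035-03-06

Earliest priority filing: 19 August 2007.
Base term: 19 August 2007 + 23 years → 19 August 2030.
Product Clearance Extension: 1660 days (within the 1827-day cap) → +1660 days → 6 March 2035.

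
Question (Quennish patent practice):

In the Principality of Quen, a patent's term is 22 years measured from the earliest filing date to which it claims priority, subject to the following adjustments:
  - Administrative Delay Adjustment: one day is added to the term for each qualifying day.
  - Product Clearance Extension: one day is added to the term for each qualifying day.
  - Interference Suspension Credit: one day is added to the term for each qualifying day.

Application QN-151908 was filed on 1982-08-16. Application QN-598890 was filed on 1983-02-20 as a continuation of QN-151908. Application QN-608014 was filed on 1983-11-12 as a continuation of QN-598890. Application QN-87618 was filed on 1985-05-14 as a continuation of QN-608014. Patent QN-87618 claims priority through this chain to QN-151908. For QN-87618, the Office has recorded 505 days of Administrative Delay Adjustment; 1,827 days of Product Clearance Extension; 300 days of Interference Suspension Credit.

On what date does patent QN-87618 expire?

Earliest priority filing: 16 August 1982.
Base term: 16 August 1982 + 22 years → 16 August 2004.
Administrative Delay Adjustment: +505 days → 3 January 2006.
Product Clearance Extension: +1827 days → 4 January 2011.
Interference Suspension Credit: +300 days → 31 October 2011.

October 31, 2011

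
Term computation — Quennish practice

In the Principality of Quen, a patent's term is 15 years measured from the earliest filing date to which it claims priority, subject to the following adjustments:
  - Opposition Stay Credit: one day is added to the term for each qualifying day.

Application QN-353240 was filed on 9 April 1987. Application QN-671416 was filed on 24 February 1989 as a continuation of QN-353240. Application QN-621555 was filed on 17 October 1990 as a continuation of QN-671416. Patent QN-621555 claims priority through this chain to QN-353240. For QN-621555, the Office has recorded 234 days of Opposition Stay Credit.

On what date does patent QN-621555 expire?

Earliest priority filing: 9 April 1987.
Base term: 9 April 1987 + 15 years → 9 April 2002.
Opposition Stay Credit: +234 days → 29 November 2002.

2002-11-29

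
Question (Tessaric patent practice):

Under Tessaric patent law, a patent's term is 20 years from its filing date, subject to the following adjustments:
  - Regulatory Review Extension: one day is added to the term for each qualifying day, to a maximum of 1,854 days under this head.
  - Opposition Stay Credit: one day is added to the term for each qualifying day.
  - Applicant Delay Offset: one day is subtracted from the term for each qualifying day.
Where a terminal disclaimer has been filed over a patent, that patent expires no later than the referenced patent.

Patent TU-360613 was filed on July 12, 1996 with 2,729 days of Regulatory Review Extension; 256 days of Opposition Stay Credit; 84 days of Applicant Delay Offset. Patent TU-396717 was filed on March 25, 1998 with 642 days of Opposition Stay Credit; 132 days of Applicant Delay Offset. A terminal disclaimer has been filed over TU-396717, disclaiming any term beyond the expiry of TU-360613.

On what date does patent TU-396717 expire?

2019-08-17

Natural term of TU-396717:
  Base: filing + 20 years → 25 March 2018.
  Opposition Stay Credit: +642 days → 27 December 2019.
  Applicant Delay Offset: −132 days → 17 August 2019.
Expiry of referenced patent TU-360613:
  Base: filing + 20 years → 12 July 2016.
  Regulatory Review Extension: 2729 days claimed exceeds the 1854-day cap, so +1854 days → 9 August 2021.
  Opposition Stay Credit: +256 days → 22 April 2022.
  Applicant Delay Offset: −84 days → 28 January 2022.
Terminal disclaimer: TU-396717 expires on the earlier of 17 August 2019 and 28 January 2022.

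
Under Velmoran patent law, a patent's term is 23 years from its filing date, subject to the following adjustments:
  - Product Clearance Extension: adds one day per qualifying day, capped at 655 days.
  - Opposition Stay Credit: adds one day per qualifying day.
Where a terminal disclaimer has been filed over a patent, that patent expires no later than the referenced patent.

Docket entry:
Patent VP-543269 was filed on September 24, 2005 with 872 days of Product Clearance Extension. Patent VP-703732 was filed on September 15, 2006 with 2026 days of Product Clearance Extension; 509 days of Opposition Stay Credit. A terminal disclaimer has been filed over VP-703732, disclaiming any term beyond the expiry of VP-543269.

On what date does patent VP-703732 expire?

2030-07-11

Natural term of VP-703732:
  Base: filing + 23 years → 15 September 2029.
  Product Clearance Extension: 2026 days claimed exceeds the 655-day cap, so +655 days → 2 July 2031.
  Opposition Stay Credit: +509 days → 22 November 2032.
Expiry of referenced patent VP-543269:
  Base: filing + 23 years → 24 September 2028.
  Product Clearance Extension: 872 days claimed exceeds the 655-day cap, so +655 days → 11 July 2030.
Terminal disclaimer: VP-703732 expires on the earlier of 22 November 2032 and 11 July 2030.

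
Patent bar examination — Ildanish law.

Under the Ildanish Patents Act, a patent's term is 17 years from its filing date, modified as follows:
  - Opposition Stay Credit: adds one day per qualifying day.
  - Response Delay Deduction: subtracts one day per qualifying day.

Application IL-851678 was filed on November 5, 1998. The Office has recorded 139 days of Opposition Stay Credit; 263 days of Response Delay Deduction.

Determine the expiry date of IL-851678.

Base term: filing date + 17 years → 5 November 2015.
Opposition Stay Credit: +139 days → 23 March 2016.
Response Delay Deduction: −263 days → 4 July 2015.

2015-07-04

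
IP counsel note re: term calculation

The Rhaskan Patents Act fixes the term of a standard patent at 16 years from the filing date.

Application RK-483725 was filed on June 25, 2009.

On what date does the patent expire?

Filing date + 16 years → 25 June 2025.

June 25, 2025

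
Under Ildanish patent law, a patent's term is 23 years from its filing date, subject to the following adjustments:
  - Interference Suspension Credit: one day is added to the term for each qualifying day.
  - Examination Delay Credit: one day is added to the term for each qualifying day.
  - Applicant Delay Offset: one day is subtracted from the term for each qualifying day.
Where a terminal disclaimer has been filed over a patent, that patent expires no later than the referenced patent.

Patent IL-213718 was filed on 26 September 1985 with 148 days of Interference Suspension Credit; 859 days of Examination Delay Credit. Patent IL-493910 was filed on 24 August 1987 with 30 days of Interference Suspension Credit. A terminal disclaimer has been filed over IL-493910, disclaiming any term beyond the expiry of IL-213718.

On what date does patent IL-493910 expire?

September 23, 2010

Natural term of IL-493910:
  Base: filing + 23 years → 24 August 2010.
  Interference Suspension Credit: +30 days → 23 September 2010.
Expiry of referenced patent IL-213718:
  Base: filing + 23 years → 26 September 2008.
  Interference Suspension Credit: +148 days → 21 February 2009.
  Examination Delay Credit: +859 days → 30 June 2011.
Terminal disclaimer: IL-493910 expires on the earlier of 23 September 2010 and 30 June 2011.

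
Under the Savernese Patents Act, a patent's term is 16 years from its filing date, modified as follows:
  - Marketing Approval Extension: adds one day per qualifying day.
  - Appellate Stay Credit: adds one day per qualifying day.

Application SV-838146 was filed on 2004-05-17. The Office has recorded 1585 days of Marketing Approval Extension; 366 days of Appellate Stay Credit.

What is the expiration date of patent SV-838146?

Base term: filing date + 16 years → 17 May 2020.
Marketing Approval Extension: +1585 days → 18 September 2024.
Appellate Stay Credit: +366 days → 19 September 2025.

September 19, 2025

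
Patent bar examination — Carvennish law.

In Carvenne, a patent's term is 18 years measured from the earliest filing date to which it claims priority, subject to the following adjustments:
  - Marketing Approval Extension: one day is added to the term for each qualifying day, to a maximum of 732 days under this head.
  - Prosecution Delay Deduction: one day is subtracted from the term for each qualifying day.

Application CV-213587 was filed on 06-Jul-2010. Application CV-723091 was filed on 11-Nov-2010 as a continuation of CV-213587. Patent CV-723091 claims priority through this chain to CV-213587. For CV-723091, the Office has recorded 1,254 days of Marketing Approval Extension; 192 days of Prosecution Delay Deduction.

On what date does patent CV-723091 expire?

2029-12-28

Earliest priority filing: 6 July 2010.
Base term: 6 July 2010 + 18 years → 6 July 2028.
Marketing Approval Extension: 1254 days claimed exceeds the 732-day cap, so +732 days → 8 July 2030.
Prosecution Delay Deduction: −192 days → 28 December 2029.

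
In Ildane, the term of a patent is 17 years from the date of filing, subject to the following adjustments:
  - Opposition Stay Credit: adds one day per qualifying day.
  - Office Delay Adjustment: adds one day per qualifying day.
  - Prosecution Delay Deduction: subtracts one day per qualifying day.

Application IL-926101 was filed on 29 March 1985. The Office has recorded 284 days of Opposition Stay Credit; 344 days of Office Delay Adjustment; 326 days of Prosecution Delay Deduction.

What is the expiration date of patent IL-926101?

January 25, 2003

Base term: filing date + 17 years → 29 March 2002.
Opposition Stay Credit: +284 days → 7 January 2003.
Office Delay Adjustment: +344 days → 17 December 2003.
Prosecution Delay Deduction: −326 days → 25 January 2003.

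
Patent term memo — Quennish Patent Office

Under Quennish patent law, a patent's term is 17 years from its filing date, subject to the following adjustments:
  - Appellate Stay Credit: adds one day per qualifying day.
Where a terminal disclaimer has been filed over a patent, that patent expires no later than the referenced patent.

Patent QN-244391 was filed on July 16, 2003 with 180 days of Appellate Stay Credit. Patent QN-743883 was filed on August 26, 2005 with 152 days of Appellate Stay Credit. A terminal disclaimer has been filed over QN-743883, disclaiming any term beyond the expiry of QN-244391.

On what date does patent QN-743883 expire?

January 12, 2021

Natural term of QN-743883:
  Base: filing + 17 years → 26 August 2022.
  Appellate Stay Credit: +152 days → 25 January 2023.
Expiry of referenced patent QN-244391:
  Base: filing + 17 years → 16 July 2020.
  Appellate Stay Credit: +180 days → 12 January 2021.
Terminal disclaimer: QN-743883 expires on the earlier of 25 January 2023 and 12 January 2021.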